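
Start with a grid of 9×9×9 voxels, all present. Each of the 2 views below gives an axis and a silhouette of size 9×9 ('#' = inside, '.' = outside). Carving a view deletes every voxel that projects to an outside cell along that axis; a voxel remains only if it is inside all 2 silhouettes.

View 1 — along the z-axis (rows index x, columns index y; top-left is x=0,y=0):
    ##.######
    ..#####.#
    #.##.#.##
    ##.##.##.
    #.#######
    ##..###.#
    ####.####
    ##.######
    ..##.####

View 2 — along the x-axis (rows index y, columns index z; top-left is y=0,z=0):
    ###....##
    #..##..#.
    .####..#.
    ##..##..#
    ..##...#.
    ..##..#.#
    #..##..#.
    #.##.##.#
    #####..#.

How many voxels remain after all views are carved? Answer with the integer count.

start: 9×9×9 = 729 voxels
  1. axis=2 (XY plane), |mask|=62  ⇒  voxels=558
  2. axis=0 (YZ plane), |mask|=42  ⇒  voxels=292

292 voxels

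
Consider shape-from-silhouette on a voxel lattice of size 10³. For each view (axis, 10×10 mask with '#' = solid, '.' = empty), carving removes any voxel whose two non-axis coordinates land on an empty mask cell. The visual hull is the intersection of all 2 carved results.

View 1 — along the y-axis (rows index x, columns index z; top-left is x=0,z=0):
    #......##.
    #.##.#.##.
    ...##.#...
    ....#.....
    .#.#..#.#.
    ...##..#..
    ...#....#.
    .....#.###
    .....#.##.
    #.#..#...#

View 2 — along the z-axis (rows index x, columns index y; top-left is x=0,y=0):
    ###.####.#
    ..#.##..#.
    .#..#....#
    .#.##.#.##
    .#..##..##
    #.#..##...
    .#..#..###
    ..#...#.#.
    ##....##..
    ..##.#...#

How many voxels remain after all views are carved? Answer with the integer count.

initial block: 10^3 = 1000
V1 y: intersect with XZ mask (33 set) -- 330 left
V2 z: intersect with XY mask (46 set) -- 145 left

145 voxels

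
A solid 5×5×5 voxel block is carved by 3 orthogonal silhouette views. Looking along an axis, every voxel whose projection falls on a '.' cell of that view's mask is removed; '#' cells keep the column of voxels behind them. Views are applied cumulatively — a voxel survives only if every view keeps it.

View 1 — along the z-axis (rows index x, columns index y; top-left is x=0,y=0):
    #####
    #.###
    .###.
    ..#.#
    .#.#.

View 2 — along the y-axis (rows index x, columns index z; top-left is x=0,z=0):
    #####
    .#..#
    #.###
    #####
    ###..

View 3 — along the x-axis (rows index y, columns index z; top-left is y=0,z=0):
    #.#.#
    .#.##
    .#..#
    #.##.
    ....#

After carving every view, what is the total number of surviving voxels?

start: 5×5×5 = 125 voxels
  1. axis=2 (XY plane), |mask|=16  ⇒  voxels=80
  2. axis=1 (XZ plane), |mask|=19  ⇒  voxels=61
  3. axis=0 (YZ plane), |mask|=12  ⇒  voxels=28

28 voxels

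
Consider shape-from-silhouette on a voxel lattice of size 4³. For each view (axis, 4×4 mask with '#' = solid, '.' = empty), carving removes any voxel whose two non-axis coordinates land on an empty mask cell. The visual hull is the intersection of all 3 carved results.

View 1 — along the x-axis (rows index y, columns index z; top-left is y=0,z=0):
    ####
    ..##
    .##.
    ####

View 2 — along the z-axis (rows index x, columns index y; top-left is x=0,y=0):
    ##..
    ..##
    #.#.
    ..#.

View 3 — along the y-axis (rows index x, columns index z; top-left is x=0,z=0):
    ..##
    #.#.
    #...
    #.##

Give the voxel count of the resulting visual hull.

voxel count = 9

before carving: 64 voxels (4×4×4)
after view 1 [x-axis, 12 of 16 cells solid] → remaining = 48
after view 2 [z-axis, 7 of 16 cells solid] → remaining = 20
after view 3 [y-axis, 8 of 16 cells solid] → remaining = 9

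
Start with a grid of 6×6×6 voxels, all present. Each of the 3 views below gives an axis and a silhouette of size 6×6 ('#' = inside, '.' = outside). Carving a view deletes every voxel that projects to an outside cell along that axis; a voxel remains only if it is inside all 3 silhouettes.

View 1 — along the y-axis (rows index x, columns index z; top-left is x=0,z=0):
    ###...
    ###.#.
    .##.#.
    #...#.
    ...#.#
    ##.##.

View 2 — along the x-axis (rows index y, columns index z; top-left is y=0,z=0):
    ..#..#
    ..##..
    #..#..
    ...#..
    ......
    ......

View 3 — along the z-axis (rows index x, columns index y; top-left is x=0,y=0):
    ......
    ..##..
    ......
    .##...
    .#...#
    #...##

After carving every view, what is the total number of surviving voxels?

start: 6×6×6 = 216 voxels
after view 1 [y-axis, 18 of 36 cells solid] → remaining = 108
after view 2 [x-axis, 7 of 36 cells solid] → remaining = 17
after view 3 [z-axis, 9 of 36 cells solid] → remaining = 3

3 voxels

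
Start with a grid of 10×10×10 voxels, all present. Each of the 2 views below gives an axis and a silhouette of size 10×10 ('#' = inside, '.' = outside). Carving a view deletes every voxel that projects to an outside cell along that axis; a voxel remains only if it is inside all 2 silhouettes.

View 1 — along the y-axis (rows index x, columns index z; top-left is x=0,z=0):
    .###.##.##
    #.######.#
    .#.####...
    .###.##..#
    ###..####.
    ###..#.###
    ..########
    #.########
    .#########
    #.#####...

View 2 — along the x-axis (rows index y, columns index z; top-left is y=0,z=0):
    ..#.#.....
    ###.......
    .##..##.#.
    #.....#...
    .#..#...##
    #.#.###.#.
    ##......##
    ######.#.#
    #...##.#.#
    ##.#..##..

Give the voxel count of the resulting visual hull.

remaining voxels: 308

start: 10×10×10 = 1000 voxels
after view 1 [y-axis, 72 of 100 cells solid] → remaining = 720
after view 2 [x-axis, 44 of 100 cells solid] → remaining = 308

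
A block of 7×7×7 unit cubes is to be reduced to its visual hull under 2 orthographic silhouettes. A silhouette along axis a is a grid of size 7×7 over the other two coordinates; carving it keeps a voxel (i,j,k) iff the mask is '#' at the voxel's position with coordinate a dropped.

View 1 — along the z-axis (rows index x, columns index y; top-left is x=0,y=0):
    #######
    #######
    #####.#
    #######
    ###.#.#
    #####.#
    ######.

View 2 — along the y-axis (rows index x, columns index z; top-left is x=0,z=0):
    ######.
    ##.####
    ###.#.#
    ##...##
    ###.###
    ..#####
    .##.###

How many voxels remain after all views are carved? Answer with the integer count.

voxel count = 232

before carving: 343 voxels (7×7×7)
after view 1 [z-axis, 44 of 49 cells solid] → remaining = 308
after view 2 [y-axis, 37 of 49 cells solid] → remaining = 232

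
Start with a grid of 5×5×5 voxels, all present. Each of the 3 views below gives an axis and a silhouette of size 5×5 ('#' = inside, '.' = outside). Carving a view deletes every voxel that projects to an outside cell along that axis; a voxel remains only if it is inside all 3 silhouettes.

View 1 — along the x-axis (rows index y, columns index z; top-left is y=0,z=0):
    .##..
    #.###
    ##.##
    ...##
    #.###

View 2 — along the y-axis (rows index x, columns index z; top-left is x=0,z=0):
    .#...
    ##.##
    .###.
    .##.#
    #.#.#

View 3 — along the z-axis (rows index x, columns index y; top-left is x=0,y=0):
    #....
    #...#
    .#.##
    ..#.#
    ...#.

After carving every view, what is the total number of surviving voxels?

voxel count = 15

full grid |V| = 125
V1 x: intersect with YZ mask (16 set) -- 80 left
V2 y: intersect with XZ mask (14 set) -- 43 left
V3 z: intersect with XY mask (9 set) -- 15 left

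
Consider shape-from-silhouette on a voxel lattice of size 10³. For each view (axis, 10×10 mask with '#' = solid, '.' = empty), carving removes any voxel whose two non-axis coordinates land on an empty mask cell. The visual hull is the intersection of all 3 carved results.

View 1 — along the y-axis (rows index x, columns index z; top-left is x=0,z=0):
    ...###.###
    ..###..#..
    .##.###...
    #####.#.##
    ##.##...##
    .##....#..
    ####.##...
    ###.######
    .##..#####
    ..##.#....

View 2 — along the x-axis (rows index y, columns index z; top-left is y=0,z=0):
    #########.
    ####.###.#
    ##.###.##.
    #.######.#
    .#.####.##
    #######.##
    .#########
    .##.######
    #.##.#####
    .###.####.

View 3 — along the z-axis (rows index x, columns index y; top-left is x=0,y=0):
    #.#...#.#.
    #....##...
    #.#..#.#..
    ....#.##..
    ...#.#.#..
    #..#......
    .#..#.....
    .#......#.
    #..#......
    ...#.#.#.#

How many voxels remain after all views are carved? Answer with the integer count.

|visual hull| = 134

full grid |V| = 1000
after view 1 [y-axis, 57 of 100 cells solid] → remaining = 570
after view 2 [x-axis, 80 of 100 cells solid] → remaining = 460
after view 3 [z-axis, 29 of 100 cells solid] → remaining = 134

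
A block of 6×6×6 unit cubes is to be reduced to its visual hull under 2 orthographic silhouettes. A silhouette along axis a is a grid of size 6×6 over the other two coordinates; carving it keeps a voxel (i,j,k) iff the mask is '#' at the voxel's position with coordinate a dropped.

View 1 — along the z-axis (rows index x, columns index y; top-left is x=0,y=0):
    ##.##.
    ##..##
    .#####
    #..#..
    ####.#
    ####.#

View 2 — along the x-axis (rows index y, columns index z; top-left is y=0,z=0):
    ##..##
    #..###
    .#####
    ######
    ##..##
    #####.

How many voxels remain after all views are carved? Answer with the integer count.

voxel count = 117

before carving: 216 voxels (6×6×6)
V1 z: intersect with XY mask (25 set) -- 150 left
V2 x: intersect with YZ mask (28 set) -- 117 left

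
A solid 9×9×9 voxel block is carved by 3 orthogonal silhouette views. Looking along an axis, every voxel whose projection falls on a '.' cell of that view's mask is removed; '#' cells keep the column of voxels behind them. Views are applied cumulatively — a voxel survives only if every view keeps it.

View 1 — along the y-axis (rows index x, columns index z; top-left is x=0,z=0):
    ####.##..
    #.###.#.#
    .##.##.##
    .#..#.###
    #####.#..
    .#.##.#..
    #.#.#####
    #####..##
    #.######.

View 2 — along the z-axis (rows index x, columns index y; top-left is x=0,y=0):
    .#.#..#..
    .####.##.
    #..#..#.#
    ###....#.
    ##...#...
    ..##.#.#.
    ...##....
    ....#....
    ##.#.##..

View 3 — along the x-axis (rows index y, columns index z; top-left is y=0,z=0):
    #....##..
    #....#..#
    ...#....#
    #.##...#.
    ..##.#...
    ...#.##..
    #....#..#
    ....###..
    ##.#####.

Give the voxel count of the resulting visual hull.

remaining voxels: 66

initial block: 9^3 = 729
carve view 1 (along y, XZ-mask fill 54/81): 486 voxels remain
carve view 2 (along z, XY-mask fill 32/81): 188 voxels remain
carve view 3 (along x, YZ-mask fill 31/81): 66 voxels remain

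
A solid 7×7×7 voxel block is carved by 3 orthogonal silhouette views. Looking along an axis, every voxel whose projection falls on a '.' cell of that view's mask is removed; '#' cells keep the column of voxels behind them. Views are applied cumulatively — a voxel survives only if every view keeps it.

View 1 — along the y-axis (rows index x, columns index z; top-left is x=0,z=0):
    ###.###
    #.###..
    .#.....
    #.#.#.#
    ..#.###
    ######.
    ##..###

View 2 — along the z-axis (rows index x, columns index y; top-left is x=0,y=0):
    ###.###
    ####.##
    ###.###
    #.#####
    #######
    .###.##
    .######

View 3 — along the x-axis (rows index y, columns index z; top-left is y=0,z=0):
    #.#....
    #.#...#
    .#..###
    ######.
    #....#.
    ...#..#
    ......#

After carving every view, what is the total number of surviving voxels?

full grid |V| = 343
carve view 1 (along y, XZ-mask fill 30/49): 210 voxels remain
carve view 2 (along z, XY-mask fill 42/49): 178 voxels remain
carve view 3 (along x, YZ-mask fill 20/49): 72 voxels remain

|visual hull| = 72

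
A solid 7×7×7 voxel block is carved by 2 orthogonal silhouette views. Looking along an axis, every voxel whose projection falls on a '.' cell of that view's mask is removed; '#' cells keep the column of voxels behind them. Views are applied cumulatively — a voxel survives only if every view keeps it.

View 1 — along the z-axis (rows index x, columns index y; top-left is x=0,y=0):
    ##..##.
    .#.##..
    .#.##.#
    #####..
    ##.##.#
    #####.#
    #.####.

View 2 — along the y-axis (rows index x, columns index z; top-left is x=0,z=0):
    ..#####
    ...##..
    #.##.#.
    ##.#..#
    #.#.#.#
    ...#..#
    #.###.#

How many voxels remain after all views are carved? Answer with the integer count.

voxel count = 119

full grid |V| = 343
[1] z-view keeps 32 columns → grid now 224
[2] y-view keeps 26 columns → grid now 119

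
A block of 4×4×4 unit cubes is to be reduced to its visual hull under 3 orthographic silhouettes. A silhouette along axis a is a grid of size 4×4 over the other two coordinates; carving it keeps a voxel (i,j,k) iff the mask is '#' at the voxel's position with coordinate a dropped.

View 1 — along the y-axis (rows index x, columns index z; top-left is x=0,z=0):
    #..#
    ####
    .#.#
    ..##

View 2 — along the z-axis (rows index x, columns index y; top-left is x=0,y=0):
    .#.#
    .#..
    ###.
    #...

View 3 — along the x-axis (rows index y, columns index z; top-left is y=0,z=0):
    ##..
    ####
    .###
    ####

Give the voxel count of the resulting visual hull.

start: 4×4×4 = 64 voxels
after view 1 [y-axis, 10 of 16 cells solid] → remaining = 40
after view 2 [z-axis, 7 of 16 cells solid] → remaining = 16
after view 3 [x-axis, 13 of 16 cells solid] → remaining = 13

13 voxels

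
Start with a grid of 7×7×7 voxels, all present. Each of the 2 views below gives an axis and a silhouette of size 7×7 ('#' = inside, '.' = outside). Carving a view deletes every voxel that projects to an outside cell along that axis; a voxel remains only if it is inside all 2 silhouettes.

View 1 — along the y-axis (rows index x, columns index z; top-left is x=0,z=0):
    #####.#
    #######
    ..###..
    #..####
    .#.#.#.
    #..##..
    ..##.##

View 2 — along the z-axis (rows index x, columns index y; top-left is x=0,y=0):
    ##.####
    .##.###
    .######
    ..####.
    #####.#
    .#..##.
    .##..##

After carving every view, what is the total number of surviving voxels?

remaining voxels: 152

initial block: 7^3 = 343
carve view 1 (along y, XZ-mask fill 31/49): 217 voxels remain
carve view 2 (along z, XY-mask fill 34/49): 152 voxels remain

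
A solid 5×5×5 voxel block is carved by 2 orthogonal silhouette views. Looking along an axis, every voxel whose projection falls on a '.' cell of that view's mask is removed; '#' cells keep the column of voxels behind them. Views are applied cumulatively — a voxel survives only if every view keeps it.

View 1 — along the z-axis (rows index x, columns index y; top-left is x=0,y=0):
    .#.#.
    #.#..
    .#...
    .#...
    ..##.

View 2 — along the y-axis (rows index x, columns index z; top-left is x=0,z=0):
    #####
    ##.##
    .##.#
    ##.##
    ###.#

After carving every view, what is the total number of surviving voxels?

voxel count = 33

start: 5×5×5 = 125 voxels
  1. axis=2 (XY plane), |mask|=8  ⇒  voxels=40
  2. axis=1 (XZ plane), |mask|=20  ⇒  voxels=33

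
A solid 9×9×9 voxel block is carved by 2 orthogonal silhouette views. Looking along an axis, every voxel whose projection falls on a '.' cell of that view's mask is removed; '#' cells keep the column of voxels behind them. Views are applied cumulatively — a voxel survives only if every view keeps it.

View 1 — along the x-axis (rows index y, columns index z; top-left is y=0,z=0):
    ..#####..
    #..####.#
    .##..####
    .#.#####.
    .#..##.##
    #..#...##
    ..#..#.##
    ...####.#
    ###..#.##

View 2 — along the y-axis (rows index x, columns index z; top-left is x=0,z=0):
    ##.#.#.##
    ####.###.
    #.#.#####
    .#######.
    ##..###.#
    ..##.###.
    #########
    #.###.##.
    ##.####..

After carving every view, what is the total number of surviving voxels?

full grid |V| = 729
after view 1 [x-axis, 47 of 81 cells solid] → remaining = 423
after view 2 [y-axis, 59 of 81 cells solid] → remaining = 308

308 voxels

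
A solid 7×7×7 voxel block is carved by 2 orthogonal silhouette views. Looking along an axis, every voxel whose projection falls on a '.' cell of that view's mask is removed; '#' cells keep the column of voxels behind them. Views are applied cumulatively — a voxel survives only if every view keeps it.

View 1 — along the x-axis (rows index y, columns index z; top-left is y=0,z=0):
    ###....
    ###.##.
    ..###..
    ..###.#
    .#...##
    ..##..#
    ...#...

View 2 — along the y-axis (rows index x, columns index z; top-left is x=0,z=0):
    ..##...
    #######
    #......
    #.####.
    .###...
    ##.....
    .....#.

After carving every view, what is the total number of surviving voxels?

|visual hull| = 68

full grid |V| = 343
[1] x-view keeps 22 columns → grid now 154
[2] y-view keeps 21 columns → grid now 68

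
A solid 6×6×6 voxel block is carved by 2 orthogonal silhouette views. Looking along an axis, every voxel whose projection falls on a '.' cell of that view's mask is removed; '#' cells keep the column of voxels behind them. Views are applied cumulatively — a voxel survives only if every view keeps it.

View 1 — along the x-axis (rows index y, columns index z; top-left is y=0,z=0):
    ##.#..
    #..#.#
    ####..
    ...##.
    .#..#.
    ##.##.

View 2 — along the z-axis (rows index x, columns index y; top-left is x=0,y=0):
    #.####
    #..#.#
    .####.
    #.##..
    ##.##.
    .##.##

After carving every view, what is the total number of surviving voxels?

remaining voxels: 67

before carving: 216 voxels (6×6×6)
[1] x-view keeps 18 columns → grid now 108
[2] z-view keeps 23 columns → grid now 67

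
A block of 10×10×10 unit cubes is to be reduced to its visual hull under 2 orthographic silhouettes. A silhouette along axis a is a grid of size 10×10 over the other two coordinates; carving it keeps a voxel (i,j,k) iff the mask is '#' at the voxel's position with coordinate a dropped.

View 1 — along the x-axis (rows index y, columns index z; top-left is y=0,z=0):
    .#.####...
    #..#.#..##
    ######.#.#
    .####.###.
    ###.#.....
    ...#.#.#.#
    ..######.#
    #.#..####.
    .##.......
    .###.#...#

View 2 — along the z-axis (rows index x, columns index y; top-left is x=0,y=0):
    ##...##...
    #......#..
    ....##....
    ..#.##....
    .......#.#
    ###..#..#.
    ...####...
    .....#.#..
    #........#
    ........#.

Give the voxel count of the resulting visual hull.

start: 10×10×10 = 1000 voxels
  1. axis=0 (YZ plane), |mask|=53  ⇒  voxels=530
  2. axis=2 (XY plane), |mask|=27  ⇒  voxels=135

voxel count = 135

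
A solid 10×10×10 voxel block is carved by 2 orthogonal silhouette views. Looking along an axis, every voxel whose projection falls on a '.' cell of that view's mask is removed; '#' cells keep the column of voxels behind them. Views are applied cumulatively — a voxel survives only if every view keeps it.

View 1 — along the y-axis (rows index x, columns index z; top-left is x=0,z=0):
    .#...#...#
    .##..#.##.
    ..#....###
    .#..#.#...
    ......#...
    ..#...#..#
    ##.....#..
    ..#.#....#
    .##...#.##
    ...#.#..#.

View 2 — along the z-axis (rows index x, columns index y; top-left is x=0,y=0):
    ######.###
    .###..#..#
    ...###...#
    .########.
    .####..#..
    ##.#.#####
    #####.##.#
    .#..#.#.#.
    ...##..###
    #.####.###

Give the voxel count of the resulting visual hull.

initial block: 10^3 = 1000
[1] y-view keeps 33 columns → grid now 330
[2] z-view keeps 64 columns → grid now 206

remaining voxels: 206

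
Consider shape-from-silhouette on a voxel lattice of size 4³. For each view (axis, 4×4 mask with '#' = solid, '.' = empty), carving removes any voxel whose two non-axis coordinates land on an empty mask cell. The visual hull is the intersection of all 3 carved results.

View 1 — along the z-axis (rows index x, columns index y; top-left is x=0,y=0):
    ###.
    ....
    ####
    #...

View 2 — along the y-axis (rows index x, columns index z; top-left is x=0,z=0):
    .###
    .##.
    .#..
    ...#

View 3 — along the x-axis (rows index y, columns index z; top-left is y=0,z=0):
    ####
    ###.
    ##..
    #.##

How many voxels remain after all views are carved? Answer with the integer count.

remaining voxels: 10

full grid |V| = 64
  1. axis=2 (XY plane), |mask|=8  ⇒  voxels=32
  2. axis=1 (XZ plane), |mask|=7  ⇒  voxels=14
  3. axis=0 (YZ plane), |mask|=12  ⇒  voxels=10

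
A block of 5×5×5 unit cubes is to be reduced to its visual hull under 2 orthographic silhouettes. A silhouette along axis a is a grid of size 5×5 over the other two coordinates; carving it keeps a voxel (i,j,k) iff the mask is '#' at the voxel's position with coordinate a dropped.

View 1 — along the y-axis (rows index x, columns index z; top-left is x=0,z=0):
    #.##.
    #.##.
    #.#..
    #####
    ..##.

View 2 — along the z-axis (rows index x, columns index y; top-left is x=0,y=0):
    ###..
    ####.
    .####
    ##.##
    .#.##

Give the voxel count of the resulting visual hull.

start: 5×5×5 = 125 voxels
  1. axis=1 (XZ plane), |mask|=15  ⇒  voxels=75
  2. axis=2 (XY plane), |mask|=18  ⇒  voxels=55

55 voxels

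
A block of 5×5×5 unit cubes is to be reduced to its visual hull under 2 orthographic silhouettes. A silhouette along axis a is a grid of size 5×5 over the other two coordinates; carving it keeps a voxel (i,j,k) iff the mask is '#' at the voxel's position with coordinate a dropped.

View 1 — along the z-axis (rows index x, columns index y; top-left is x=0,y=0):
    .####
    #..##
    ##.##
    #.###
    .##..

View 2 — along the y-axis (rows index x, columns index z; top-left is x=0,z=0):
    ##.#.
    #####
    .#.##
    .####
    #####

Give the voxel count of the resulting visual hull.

remaining voxels: 65

before carving: 125 voxels (5×5×5)
  1. axis=2 (XY plane), |mask|=17  ⇒  voxels=85
  2. axis=1 (XZ plane), |mask|=20  ⇒  voxels=65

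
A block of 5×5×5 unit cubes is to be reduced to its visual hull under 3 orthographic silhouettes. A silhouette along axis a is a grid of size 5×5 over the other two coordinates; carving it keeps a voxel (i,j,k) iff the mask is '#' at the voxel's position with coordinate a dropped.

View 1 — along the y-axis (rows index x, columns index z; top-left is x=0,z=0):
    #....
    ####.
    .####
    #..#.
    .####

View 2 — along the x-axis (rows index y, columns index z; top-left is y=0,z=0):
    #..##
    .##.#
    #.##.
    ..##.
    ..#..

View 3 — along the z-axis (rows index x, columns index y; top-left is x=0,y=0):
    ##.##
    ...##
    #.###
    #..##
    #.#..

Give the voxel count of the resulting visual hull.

start: 5×5×5 = 125 voxels
carve view 1 (along y, XZ-mask fill 15/25): 75 voxels remain
carve view 2 (along x, YZ-mask fill 12/25): 37 voxels remain
carve view 3 (along z, XY-mask fill 15/25): 18 voxels remain

remaining voxels: 18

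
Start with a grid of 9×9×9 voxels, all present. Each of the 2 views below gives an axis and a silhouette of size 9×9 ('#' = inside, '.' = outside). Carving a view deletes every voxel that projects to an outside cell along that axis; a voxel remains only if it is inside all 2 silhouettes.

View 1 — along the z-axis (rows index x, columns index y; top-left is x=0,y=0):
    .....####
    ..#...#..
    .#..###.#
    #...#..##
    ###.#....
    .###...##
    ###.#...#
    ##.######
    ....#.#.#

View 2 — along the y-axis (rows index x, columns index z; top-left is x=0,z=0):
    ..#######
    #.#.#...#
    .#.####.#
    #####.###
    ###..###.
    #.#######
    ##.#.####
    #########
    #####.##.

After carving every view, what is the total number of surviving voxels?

before carving: 729 voxels (9×9×9)
V1 z: intersect with XY mask (40 set) -- 360 left
V2 y: intersect with XZ mask (62 set) -- 290 left

|visual hull| = 290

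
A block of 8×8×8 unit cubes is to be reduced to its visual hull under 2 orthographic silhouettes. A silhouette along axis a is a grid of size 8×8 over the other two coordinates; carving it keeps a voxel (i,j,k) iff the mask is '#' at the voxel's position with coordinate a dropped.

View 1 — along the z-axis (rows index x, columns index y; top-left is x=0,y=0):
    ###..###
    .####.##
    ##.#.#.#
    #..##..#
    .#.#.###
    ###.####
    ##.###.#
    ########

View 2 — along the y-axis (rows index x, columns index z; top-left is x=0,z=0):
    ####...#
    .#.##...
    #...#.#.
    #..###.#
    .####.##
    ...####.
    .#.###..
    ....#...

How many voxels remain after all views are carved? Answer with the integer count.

|visual hull| = 173

start: 8×8×8 = 512 voxels
[1] z-view keeps 47 columns → grid now 376
[2] y-view keeps 31 columns → grid now 173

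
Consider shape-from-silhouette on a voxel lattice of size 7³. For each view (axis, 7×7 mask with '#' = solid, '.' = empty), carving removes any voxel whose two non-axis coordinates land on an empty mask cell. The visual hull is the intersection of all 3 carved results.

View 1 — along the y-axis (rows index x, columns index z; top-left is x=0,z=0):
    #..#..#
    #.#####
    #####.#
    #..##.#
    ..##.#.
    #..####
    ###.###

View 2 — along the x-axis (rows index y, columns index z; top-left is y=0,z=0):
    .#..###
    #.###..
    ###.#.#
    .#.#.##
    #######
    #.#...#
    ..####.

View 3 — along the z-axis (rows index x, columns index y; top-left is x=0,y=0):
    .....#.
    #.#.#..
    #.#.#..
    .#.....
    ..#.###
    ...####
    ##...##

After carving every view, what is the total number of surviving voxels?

full grid |V| = 343
  1. axis=1 (XZ plane), |mask|=33  ⇒  voxels=231
  2. axis=0 (YZ plane), |mask|=31  ⇒  voxels=147
  3. axis=2 (XY plane), |mask|=20  ⇒  voxels=66

|visual hull| = 66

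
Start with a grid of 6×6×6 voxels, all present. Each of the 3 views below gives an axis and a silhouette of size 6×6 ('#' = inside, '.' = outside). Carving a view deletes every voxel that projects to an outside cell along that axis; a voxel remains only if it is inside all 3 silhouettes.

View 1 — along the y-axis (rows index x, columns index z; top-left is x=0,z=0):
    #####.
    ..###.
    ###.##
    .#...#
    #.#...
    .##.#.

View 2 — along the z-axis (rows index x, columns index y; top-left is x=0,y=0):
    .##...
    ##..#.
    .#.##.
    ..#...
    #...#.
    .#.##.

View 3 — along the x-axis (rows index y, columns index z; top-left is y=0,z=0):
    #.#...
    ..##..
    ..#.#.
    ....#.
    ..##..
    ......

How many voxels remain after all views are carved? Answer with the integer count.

remaining voxels: 18

full grid |V| = 216
[1] y-view keeps 20 columns → grid now 120
[2] z-view keeps 14 columns → grid now 49
[3] x-view keeps 9 columns → grid now 18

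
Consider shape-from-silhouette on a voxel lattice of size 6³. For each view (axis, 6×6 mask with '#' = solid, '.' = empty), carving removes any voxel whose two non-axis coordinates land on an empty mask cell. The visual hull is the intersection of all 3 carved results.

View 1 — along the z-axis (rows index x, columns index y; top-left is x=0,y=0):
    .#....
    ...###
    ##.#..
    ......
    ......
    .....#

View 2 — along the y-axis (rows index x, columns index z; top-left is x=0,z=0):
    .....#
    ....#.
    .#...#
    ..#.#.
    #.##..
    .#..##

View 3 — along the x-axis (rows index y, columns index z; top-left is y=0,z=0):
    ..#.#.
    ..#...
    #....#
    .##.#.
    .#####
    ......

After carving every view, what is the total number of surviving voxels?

voxel count = 3

start: 6×6×6 = 216 voxels
V1 z: intersect with XY mask (8 set) -- 48 left
V2 y: intersect with XZ mask (12 set) -- 13 left
V3 x: intersect with YZ mask (13 set) -- 3 left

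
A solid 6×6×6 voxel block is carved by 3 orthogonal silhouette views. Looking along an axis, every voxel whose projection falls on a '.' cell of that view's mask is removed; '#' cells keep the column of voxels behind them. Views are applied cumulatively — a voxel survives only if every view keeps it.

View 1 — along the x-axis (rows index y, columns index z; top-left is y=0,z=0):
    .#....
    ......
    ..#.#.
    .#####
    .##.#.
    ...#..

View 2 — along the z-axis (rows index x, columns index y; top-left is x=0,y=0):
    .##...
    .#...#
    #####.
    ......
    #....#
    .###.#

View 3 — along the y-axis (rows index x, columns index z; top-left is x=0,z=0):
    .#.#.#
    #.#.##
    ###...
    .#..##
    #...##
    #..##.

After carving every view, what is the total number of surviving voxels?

before carving: 216 voxels (6×6×6)
V1 x: intersect with YZ mask (12 set) -- 72 left
V2 z: intersect with XY mask (15 set) -- 24 left
V3 y: intersect with XZ mask (19 set) -- 10 left

|visual hull| = 10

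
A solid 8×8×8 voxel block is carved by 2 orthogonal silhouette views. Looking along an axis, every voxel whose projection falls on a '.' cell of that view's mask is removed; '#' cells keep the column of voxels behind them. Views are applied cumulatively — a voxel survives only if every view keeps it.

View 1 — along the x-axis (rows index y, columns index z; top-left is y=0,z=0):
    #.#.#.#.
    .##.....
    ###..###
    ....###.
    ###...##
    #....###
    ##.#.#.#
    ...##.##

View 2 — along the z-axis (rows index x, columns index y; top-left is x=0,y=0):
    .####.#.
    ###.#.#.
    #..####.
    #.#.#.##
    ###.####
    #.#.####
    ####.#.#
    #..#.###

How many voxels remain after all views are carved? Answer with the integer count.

before carving: 512 voxels (8×8×8)
step 1: project along x, AND mask (33/64) → |grid| = 264
step 2: project along z, AND mask (44/64) → |grid| = 189

voxel count = 189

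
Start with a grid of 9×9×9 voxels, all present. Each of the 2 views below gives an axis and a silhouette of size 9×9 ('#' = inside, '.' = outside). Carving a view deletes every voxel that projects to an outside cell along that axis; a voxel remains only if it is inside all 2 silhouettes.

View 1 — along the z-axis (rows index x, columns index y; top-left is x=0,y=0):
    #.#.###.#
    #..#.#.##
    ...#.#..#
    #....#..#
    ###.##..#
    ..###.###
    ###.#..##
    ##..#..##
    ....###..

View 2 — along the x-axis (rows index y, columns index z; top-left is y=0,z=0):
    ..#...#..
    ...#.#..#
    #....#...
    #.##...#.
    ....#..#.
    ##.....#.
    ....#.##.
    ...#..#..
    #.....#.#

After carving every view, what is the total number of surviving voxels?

before carving: 729 voxels (9×9×9)
[1] z-view keeps 43 columns → grid now 387
[2] x-view keeps 24 columns → grid now 112

remaining voxels: 112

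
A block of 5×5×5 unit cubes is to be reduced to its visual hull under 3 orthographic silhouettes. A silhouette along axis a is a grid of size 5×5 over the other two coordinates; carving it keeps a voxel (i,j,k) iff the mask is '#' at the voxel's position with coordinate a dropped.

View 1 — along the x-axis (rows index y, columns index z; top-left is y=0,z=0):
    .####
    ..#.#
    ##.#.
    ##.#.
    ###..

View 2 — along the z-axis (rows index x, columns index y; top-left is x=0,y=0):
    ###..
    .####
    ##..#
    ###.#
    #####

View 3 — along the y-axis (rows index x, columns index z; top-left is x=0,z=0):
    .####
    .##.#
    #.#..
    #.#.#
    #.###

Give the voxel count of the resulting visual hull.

initial block: 5^3 = 125
V1 x: intersect with YZ mask (15 set) -- 75 left
V2 z: intersect with XY mask (19 set) -- 56 left
V3 y: intersect with XZ mask (16 set) -- 36 left

voxel count = 36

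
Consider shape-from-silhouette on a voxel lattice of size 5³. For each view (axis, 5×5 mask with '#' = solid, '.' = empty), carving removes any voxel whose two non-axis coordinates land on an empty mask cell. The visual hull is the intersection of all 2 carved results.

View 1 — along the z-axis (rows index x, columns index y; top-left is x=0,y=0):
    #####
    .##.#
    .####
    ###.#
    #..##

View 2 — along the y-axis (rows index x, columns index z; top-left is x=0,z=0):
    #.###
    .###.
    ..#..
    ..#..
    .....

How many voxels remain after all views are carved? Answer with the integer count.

37 voxels

start: 5×5×5 = 125 voxels
carve view 1 (along z, XY-mask fill 19/25): 95 voxels remain
carve view 2 (along y, XZ-mask fill 9/25): 37 voxels remain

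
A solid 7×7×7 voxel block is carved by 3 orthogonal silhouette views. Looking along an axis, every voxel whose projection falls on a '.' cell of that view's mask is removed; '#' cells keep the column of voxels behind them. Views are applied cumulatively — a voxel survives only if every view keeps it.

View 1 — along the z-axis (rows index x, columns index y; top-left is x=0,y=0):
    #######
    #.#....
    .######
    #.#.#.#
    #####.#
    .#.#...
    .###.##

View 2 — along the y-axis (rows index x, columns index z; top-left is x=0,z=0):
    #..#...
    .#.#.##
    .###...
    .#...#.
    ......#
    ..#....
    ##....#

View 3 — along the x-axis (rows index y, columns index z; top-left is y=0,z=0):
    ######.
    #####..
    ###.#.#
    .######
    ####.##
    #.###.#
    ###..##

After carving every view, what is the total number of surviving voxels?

voxel count = 56

full grid |V| = 343
after view 1 [z-axis, 32 of 49 cells solid] → remaining = 224
after view 2 [y-axis, 16 of 49 cells solid] → remaining = 71
after view 3 [x-axis, 38 of 49 cells solid] → remaining = 56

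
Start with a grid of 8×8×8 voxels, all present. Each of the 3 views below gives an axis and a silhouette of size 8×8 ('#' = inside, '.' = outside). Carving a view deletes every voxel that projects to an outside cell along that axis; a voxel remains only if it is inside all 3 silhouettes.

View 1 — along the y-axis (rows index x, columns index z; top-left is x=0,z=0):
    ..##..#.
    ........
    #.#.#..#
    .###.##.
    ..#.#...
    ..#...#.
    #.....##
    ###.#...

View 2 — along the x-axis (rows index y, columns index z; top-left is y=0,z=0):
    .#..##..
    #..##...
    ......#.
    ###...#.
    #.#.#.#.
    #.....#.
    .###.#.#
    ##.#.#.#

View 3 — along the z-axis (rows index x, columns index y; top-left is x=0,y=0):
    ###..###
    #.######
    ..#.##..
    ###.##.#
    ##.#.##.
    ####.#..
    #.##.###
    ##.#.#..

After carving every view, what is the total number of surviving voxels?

full grid |V| = 512
[1] y-view keeps 23 columns → grid now 184
[2] x-view keeps 27 columns → grid now 79
[3] z-view keeps 42 columns → grid now 44

voxel count = 44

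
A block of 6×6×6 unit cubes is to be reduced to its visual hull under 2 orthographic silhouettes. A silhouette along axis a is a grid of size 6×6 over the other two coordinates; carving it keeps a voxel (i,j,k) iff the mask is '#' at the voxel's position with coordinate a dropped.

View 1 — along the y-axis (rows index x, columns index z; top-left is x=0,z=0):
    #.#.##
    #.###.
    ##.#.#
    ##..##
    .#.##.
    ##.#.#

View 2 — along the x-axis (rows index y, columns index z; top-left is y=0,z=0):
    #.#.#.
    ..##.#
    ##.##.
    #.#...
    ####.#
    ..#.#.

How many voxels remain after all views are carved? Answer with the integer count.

remaining voxels: 70

full grid |V| = 216
  1. axis=1 (XZ plane), |mask|=23  ⇒  voxels=138
  2. axis=0 (YZ plane), |mask|=19  ⇒  voxels=70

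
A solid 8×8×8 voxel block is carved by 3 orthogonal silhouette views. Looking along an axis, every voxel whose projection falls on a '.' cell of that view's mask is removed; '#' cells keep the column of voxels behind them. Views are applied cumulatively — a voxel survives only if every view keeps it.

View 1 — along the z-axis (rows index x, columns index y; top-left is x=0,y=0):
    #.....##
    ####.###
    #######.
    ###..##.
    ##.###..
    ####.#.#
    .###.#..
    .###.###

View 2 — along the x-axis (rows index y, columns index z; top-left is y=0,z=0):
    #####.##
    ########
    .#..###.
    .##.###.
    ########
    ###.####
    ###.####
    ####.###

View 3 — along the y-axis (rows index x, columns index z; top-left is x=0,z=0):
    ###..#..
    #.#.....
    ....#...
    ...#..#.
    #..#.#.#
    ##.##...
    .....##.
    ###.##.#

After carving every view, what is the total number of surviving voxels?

before carving: 512 voxels (8×8×8)
  1. axis=2 (XY plane), |mask|=43  ⇒  voxels=344
  2. axis=0 (YZ plane), |mask|=53  ⇒  voxels=280
  3. axis=1 (XZ plane), |mask|=25  ⇒  voxels=107

107 voxels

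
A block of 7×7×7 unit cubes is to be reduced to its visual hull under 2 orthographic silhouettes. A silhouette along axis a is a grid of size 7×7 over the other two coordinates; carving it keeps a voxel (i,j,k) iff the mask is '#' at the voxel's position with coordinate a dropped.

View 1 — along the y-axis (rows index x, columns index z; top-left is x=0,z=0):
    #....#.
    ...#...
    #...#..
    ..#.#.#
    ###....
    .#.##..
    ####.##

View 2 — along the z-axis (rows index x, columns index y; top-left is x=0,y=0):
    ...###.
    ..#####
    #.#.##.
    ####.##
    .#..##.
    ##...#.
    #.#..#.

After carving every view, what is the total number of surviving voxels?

|visual hull| = 73

full grid |V| = 343
carve view 1 (along y, XZ-mask fill 20/49): 140 voxels remain
carve view 2 (along z, XY-mask fill 27/49): 73 voxels remain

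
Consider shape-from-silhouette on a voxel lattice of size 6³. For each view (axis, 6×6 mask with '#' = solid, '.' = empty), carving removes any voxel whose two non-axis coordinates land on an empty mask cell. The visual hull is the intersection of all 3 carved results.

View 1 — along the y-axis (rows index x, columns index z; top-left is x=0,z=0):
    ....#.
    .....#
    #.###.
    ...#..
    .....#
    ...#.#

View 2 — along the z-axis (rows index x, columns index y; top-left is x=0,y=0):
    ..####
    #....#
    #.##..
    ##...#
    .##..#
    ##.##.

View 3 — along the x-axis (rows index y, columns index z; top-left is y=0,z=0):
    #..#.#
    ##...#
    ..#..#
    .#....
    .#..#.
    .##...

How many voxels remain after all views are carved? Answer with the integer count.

initial block: 6^3 = 216
[1] y-view keeps 10 columns → grid now 60
[2] z-view keeps 19 columns → grid now 32
[3] x-view keeps 13 columns → grid now 11

voxel count = 11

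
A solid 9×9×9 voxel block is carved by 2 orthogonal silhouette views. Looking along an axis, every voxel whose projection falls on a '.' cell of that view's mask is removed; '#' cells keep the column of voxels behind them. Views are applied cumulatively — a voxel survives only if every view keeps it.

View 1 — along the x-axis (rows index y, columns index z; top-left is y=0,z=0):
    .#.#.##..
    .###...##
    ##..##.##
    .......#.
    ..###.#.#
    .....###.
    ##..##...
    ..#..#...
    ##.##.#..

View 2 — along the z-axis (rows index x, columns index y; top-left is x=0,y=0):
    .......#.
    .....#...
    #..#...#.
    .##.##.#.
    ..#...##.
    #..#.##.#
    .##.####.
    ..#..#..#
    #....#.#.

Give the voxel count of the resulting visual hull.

110 voxels

before carving: 729 voxels (9×9×9)
after view 1 [x-axis, 35 of 81 cells solid] → remaining = 315
after view 2 [z-axis, 30 of 81 cells solid] → remaining = 110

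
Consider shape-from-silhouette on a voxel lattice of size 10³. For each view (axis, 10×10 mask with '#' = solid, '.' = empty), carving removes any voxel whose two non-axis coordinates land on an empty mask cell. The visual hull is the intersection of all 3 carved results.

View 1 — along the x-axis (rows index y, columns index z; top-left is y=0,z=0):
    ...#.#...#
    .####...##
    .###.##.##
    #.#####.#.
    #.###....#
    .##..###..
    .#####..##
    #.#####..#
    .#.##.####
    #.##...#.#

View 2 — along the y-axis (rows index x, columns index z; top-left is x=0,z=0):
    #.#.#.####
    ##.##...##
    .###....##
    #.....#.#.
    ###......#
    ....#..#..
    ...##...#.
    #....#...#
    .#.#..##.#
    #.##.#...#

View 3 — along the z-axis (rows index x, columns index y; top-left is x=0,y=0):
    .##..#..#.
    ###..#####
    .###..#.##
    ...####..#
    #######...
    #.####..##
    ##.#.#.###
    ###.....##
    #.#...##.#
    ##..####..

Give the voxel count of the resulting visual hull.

157 voxels

full grid |V| = 1000
after view 1 [x-axis, 59 of 100 cells solid] → remaining = 590
after view 2 [y-axis, 43 of 100 cells solid] → remaining = 262
after view 3 [z-axis, 60 of 100 cells solid] → remaining = 157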